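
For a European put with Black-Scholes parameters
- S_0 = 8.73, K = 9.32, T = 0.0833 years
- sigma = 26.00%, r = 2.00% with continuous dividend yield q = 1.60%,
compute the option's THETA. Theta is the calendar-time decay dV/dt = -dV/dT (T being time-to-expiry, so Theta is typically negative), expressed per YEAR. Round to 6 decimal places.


Answer: Theta = -1.069617

Derivation:
d1 = -0.8295320564; d2 = -0.9045725788
phi(d1) = 0.2828042690; exp(-qT) = 0.9986680878; exp(-rT) = 0.9983353870
Theta = -S*exp(-qT)*phi(d1)*sigma/(2*sqrt(T)) + r*K*exp(-rT)*N(-d2) - q*S*exp(-qT)*N(-d1)
N(-d1) = 0.7965982974; N(-d2) = 0.8171540661; sqrt(T) = 0.2886173938
Term 1 = -8.7300 * 0.9986680878 * 0.2828042690 * 0.2600 / (2 * 0.2886173938) = -1.1105605153
Term 2 = 0.0200 * 9.3200 * 0.9983353870 * 0.8171540661 = 0.1520639682
Term 3 = -0.0160 * 8.7300 * 0.9986680878 * 0.7965982974 = -0.1111206498
Theta = -1.1105605153 + (0.1520639682) + (-0.1111206498) = -1.069617


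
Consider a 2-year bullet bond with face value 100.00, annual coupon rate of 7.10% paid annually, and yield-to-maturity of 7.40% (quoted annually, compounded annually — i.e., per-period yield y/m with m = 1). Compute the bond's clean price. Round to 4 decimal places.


Answer: Price = 99.4606

Derivation:
Coupon per period c = face * coupon_rate / m = 7.100000
Periods per year m = 1; per-period yield y/m = 0.074000
Number of cashflows N = 2
Cashflows (t years, CF_t, discount factor 1/(1+y/m)^(m*t), PV):
  t = 1.0000: CF_t = 7.100000, DF = 0.931099, PV = 6.610801
  t = 2.0000: CF_t = 107.100000, DF = 0.866945, PV = 92.849786
Price P = sum_t PV_t = 99.460587


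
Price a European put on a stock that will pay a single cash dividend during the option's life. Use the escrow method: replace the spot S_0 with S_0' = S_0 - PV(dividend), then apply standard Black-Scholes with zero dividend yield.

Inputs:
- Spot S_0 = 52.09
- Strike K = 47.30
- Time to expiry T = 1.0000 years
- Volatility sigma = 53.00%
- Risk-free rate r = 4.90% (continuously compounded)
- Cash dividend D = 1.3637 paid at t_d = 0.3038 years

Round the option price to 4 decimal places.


PV(D) = D * exp(-r * t_d) = 1.3637 * 0.98522405 = 1.34355004
S_0' = S_0 - PV(D) = 52.0900 - 1.34355004 = 50.74644996
d1 = (ln(S_0'/K) + (r + sigma^2/2)*T) / (sigma*sqrt(T)) = 0.49015353
d2 = d1 - sigma*sqrt(T) = -0.03984647
exp(-rT) = 0.95218113
N(-d1) = 0.31201263; N(-d2) = 0.51589224
P = K * exp(-rT) * N(-d2) - S_0' * N(-d1) = 47.3000 * 0.95218113 * 0.51589224 - 50.74644996 * 0.31201263 = 7.4013

Answer: Price = 7.4013


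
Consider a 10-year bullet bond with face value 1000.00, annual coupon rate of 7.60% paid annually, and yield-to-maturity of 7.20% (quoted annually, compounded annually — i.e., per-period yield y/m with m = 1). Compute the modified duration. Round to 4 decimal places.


Answer: Modified duration = 6.8952

Derivation:
Coupon per period c = face * coupon_rate / m = 76.000000
Periods per year m = 1; per-period yield y/m = 0.072000
Number of cashflows N = 10
Cashflows (t years, CF_t, discount factor 1/(1+y/m)^(m*t), PV):
  t = 1.0000: CF_t = 76.000000, DF = 0.932836, PV = 70.895522
  t = 2.0000: CF_t = 76.000000, DF = 0.870183, PV = 66.133883
  t = 3.0000: CF_t = 76.000000, DF = 0.811738, PV = 61.692055
  t = 4.0000: CF_t = 76.000000, DF = 0.757218, PV = 57.548559
  t = 5.0000: CF_t = 76.000000, DF = 0.706360, PV = 53.683357
  t = 6.0000: CF_t = 76.000000, DF = 0.658918, PV = 50.077758
  t = 7.0000: CF_t = 76.000000, DF = 0.614662, PV = 46.714327
  t = 8.0000: CF_t = 76.000000, DF = 0.573379, PV = 43.576797
  t = 9.0000: CF_t = 76.000000, DF = 0.534868, PV = 40.649998
  t = 10.0000: CF_t = 1076.000000, DF = 0.498944, PV = 536.864167
Price P = sum_t PV_t = 1027.836423
First compute Macaulay numerator sum_t t * PV_t:
  t * PV_t at t = 1.0000: 70.895522
  t * PV_t at t = 2.0000: 132.267766
  t * PV_t at t = 3.0000: 185.076165
  t * PV_t at t = 4.0000: 230.194235
  t * PV_t at t = 5.0000: 268.416785
  t * PV_t at t = 6.0000: 300.466550
  t * PV_t at t = 7.0000: 327.000288
  t * PV_t at t = 8.0000: 348.614379
  t * PV_t at t = 9.0000: 365.849978
  t * PV_t at t = 10.0000: 5368.641668
Macaulay duration D = 7597.423335 / 1027.836423 = 7.391666
Modified duration = D / (1 + y/m) = 7.391666 / (1 + 0.072000) = 6.895211


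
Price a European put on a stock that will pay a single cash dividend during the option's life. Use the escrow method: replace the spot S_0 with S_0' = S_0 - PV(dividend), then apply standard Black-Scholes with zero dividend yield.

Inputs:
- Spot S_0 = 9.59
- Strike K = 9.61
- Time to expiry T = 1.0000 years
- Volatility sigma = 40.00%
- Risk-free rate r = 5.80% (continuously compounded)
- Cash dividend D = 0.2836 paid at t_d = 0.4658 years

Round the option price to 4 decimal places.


PV(D) = D * exp(-r * t_d) = 0.2836 * 0.97334528 = 0.27604072
S_0' = S_0 - PV(D) = 9.5900 - 0.27604072 = 9.31395928
d1 = (ln(S_0'/K) + (r + sigma^2/2)*T) / (sigma*sqrt(T)) = 0.26677512
d2 = d1 - sigma*sqrt(T) = -0.13322488
exp(-rT) = 0.94364995
N(-d1) = 0.39482115; N(-d2) = 0.55299223
P = K * exp(-rT) * N(-d2) - S_0' * N(-d1) = 9.6100 * 0.94364995 * 0.55299223 - 9.31395928 * 0.39482115 = 1.3374

Answer: Price = 1.3374


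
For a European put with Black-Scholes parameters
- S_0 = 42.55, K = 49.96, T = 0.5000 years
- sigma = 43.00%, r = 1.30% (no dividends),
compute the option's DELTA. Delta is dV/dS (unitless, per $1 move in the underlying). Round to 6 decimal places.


Answer: Delta = -0.638555

Derivation:
d1 = -0.3545986925; d2 = -0.6586546084
phi(d1) = 0.3746329061; exp(-qT) = 1.0000000000; exp(-rT) = 0.9935210793
N(-d1) = 0.6385548721
Delta = -exp(-qT) * N(-d1) = -1.0000000000 * 0.6385548721 = -0.638555


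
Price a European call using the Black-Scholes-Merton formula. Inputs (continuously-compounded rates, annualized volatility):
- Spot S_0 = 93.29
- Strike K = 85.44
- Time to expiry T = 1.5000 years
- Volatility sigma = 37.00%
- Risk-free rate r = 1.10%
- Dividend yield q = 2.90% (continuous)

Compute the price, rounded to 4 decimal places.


Answer: Price = 18.3135

Derivation:
d1 = (ln(S/K) + (r - q + 0.5*sigma^2) * T) / (sigma * sqrt(T)) = 0.36096552
d2 = d1 - sigma * sqrt(T) = -0.09219009
exp(-rT) = 0.98363538; exp(-qT) = 0.95743255
C = S_0 * exp(-qT) * N(d1) - K * exp(-rT) * N(d2)
N(d1) = 0.64093739; N(d2) = 0.46327351
C = 93.2900 * 0.95743255 * 0.64093739 - 85.4400 * 0.98363538 * 0.46327351 = 18.3135


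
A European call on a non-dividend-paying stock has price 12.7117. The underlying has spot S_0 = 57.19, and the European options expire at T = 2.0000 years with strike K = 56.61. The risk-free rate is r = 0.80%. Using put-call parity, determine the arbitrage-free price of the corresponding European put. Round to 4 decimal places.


Answer: Put price = 11.2331

Derivation:
Put-call parity: C - P = S_0 * exp(-qT) - K * exp(-rT).
S_0 * exp(-qT) = 57.1900 * 1.00000000 = 57.19000000
K * exp(-rT) = 56.6100 * 0.98412732 = 55.71144759
P = C - S*exp(-qT) + K*exp(-rT)
P = 12.7117 - 57.19000000 + 55.71144759 = 11.2331


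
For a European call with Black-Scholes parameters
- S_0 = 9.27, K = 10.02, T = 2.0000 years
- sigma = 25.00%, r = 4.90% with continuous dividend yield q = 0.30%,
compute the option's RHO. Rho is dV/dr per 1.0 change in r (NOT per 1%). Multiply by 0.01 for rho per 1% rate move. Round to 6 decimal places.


Answer: Rho = 8.097463

Derivation:
d1 = 0.2169411635; d2 = -0.1366122271
phi(d1) = 0.3896640710; exp(-qT) = 0.9940179641; exp(-rT) = 0.9066489038
N(d2) = 0.4456686557
Rho = K*T*exp(-rT)*N(d2) = 10.0200 * 2.0000 * 0.9066489038 * 0.4456686557 = 8.097463


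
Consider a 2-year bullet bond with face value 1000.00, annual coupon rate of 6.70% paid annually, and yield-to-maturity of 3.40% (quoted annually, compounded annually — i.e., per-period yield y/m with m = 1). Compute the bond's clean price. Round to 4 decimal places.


Coupon per period c = face * coupon_rate / m = 67.000000
Periods per year m = 1; per-period yield y/m = 0.034000
Number of cashflows N = 2
Cashflows (t years, CF_t, discount factor 1/(1+y/m)^(m*t), PV):
  t = 1.0000: CF_t = 67.000000, DF = 0.967118, PV = 64.796905
  t = 2.0000: CF_t = 1067.000000, DF = 0.935317, PV = 997.983456
Price P = sum_t PV_t = 1062.780361

Answer: Price = 1062.7804


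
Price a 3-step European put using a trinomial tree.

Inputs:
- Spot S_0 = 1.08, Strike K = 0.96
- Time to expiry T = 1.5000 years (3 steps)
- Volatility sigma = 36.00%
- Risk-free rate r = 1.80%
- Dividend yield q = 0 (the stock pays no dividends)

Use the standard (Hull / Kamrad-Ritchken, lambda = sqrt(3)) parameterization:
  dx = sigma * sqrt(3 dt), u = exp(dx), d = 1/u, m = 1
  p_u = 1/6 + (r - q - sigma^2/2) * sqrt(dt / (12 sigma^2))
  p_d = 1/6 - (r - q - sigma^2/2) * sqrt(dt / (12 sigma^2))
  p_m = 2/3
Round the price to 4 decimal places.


dt = T/N = 0.500000; dx = sigma*sqrt(3*dt) = 0.440908
u = exp(dx) = 1.554118; d = 1/u = 0.643452
p_u = 0.140131, p_m = 0.666667, p_d = 0.193203
Discount per step: exp(-r*dt) = 0.991040
Stock lattice S(k, j) with j the centered position index:
  k=0: S(0,+0) = 1.0800
  k=1: S(1,-1) = 0.6949; S(1,+0) = 1.0800; S(1,+1) = 1.6784
  k=2: S(2,-2) = 0.4472; S(2,-1) = 0.6949; S(2,+0) = 1.0800; S(2,+1) = 1.6784; S(2,+2) = 2.6085
  k=3: S(3,-3) = 0.2877; S(3,-2) = 0.4472; S(3,-1) = 0.6949; S(3,+0) = 1.0800; S(3,+1) = 1.6784; S(3,+2) = 2.6085; S(3,+3) = 4.0539
Terminal payoffs V(N, j) = max(K - S_T, 0):
  V(3,-3) = 0.672279; V(3,-2) = 0.512847; V(3,-1) = 0.265072; V(3,+0) = 0.000000; V(3,+1) = 0.000000; V(3,+2) = 0.000000; V(3,+3) = 0.000000
Backward induction: V(k, j) = exp(-r*dt) * [p_u * V(k+1, j+1) + p_m * V(k+1, j) + p_d * V(k+1, j-1)]
  V(2,-2) = exp(-r*dt) * [p_u*0.265072 + p_m*0.512847 + p_d*0.672279] = 0.504369
  V(2,-1) = exp(-r*dt) * [p_u*0.000000 + p_m*0.265072 + p_d*0.512847] = 0.273327
  V(2,+0) = exp(-r*dt) * [p_u*0.000000 + p_m*0.000000 + p_d*0.265072] = 0.050754
  V(2,+1) = exp(-r*dt) * [p_u*0.000000 + p_m*0.000000 + p_d*0.000000] = 0.000000
  V(2,+2) = exp(-r*dt) * [p_u*0.000000 + p_m*0.000000 + p_d*0.000000] = 0.000000
  V(1,-1) = exp(-r*dt) * [p_u*0.050754 + p_m*0.273327 + p_d*0.504369] = 0.284206
  V(1,+0) = exp(-r*dt) * [p_u*0.000000 + p_m*0.050754 + p_d*0.273327] = 0.085867
  V(1,+1) = exp(-r*dt) * [p_u*0.000000 + p_m*0.000000 + p_d*0.050754] = 0.009718
  V(0,+0) = exp(-r*dt) * [p_u*0.009718 + p_m*0.085867 + p_d*0.284206] = 0.112499

Answer: Price = V(0,0) = 0.1125


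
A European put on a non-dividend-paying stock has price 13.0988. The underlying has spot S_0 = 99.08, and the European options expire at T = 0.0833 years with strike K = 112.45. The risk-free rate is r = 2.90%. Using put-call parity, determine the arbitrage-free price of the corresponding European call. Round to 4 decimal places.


Put-call parity: C - P = S_0 * exp(-qT) - K * exp(-rT).
S_0 * exp(-qT) = 99.0800 * 1.00000000 = 99.08000000
K * exp(-rT) = 112.4500 * 0.99758722 = 112.17868238
C = P + S*exp(-qT) - K*exp(-rT)
C = 13.0988 + 99.08000000 - 112.17868238 = 0.0001

Answer: Call price = 0.0001


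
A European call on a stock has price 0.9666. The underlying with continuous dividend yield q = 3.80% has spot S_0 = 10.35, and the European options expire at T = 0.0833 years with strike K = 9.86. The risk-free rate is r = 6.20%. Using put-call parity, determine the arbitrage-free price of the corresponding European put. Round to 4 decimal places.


Put-call parity: C - P = S_0 * exp(-qT) - K * exp(-rT).
S_0 * exp(-qT) = 10.3500 * 0.99683960 = 10.31728991
K * exp(-rT) = 9.8600 * 0.99484871 = 9.80920832
P = C - S*exp(-qT) + K*exp(-rT)
P = 0.9666 - 10.31728991 + 9.80920832 = 0.4585

Answer: Put price = 0.4585


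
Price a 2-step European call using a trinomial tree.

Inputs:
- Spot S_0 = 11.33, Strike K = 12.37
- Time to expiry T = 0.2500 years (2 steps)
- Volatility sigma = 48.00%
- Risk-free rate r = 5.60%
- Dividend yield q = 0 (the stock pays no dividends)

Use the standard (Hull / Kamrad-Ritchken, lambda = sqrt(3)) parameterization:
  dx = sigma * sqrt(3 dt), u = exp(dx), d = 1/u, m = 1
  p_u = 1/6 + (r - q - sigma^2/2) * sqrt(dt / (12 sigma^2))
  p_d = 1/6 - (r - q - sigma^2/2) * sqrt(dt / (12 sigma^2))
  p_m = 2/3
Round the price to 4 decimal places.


dt = T/N = 0.125000; dx = sigma*sqrt(3*dt) = 0.293939
u = exp(dx) = 1.341702; d = 1/u = 0.745322
p_u = 0.154079, p_m = 0.666667, p_d = 0.179254
Discount per step: exp(-r*dt) = 0.993024
Stock lattice S(k, j) with j the centered position index:
  k=0: S(0,+0) = 11.3300
  k=1: S(1,-1) = 8.4445; S(1,+0) = 11.3300; S(1,+1) = 15.2015
  k=2: S(2,-2) = 6.2939; S(2,-1) = 8.4445; S(2,+0) = 11.3300; S(2,+1) = 15.2015; S(2,+2) = 20.3959
Terminal payoffs V(N, j) = max(S_T - K, 0):
  V(2,-2) = 0.000000; V(2,-1) = 0.000000; V(2,+0) = 0.000000; V(2,+1) = 2.831481; V(2,+2) = 8.025853
Backward induction: V(k, j) = exp(-r*dt) * [p_u * V(k+1, j+1) + p_m * V(k+1, j) + p_d * V(k+1, j-1)]
  V(1,-1) = exp(-r*dt) * [p_u*0.000000 + p_m*0.000000 + p_d*0.000000] = 0.000000
  V(1,+0) = exp(-r*dt) * [p_u*2.831481 + p_m*0.000000 + p_d*0.000000] = 0.433229
  V(1,+1) = exp(-r*dt) * [p_u*8.025853 + p_m*2.831481 + p_d*0.000000] = 3.102476
  V(0,+0) = exp(-r*dt) * [p_u*3.102476 + p_m*0.433229 + p_d*0.000000] = 0.761496

Answer: Price = V(0,0) = 0.7615


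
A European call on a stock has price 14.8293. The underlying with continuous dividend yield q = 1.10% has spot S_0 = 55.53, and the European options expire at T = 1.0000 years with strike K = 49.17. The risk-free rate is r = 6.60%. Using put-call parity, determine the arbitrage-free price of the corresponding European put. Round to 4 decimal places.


Answer: Put price = 5.9363

Derivation:
Put-call parity: C - P = S_0 * exp(-qT) - K * exp(-rT).
S_0 * exp(-qT) = 55.5300 * 0.98906028 = 54.92251728
K * exp(-rT) = 49.1700 * 0.93613086 = 46.02955460
P = C - S*exp(-qT) + K*exp(-rT)
P = 14.8293 - 54.92251728 + 46.02955460 = 5.9363


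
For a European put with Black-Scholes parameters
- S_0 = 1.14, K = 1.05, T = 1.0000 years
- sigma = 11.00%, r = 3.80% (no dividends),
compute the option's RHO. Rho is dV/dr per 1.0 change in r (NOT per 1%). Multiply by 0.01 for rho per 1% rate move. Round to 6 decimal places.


Answer: Rho = -0.151241

Derivation:
d1 = 1.1480736203; d2 = 1.0380736203
phi(d1) = 0.2063926096; exp(-qT) = 1.0000000000; exp(-rT) = 0.9627129409
N(-d2) = 0.1496178908
Rho = -K*T*exp(-rT)*N(-d2) = -1.0500 * 1.0000 * 0.9627129409 * 0.1496178908 = -0.151241


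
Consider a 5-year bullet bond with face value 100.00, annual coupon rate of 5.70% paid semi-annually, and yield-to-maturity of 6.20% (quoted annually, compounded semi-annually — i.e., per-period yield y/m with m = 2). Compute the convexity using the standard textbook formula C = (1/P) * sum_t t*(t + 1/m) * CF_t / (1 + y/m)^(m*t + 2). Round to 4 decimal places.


Answer: Convexity = 21.8612

Derivation:
Coupon per period c = face * coupon_rate / m = 2.850000
Periods per year m = 2; per-period yield y/m = 0.031000
Number of cashflows N = 10
Cashflows (t years, CF_t, discount factor 1/(1+y/m)^(m*t), PV):
  t = 0.5000: CF_t = 2.850000, DF = 0.969932, PV = 2.764306
  t = 1.0000: CF_t = 2.850000, DF = 0.940768, PV = 2.681190
  t = 1.5000: CF_t = 2.850000, DF = 0.912481, PV = 2.600572
  t = 2.0000: CF_t = 2.850000, DF = 0.885045, PV = 2.522378
  t = 2.5000: CF_t = 2.850000, DF = 0.858434, PV = 2.446536
  t = 3.0000: CF_t = 2.850000, DF = 0.832622, PV = 2.372973
  t = 3.5000: CF_t = 2.850000, DF = 0.807587, PV = 2.301623
  t = 4.0000: CF_t = 2.850000, DF = 0.783305, PV = 2.232418
  t = 4.5000: CF_t = 2.850000, DF = 0.759752, PV = 2.165294
  t = 5.0000: CF_t = 102.850000, DF = 0.736908, PV = 75.791001
Price P = sum_t PV_t = 97.878291
Convexity numerator sum_t t*(t + 1/m) * CF_t / (1+y/m)^(m*t + 2):
  t = 0.5000: term = 1.300286
  t = 1.0000: term = 3.783567
  t = 1.5000: term = 7.339607
  t = 2.0000: term = 11.864867
  t = 2.5000: term = 17.262173
  t = 3.0000: term = 23.440390
  t = 3.5000: term = 30.314116
  t = 4.0000: term = 37.803387
  t = 4.5000: term = 45.833398
  t = 5.0000: term = 1960.798683
Convexity = (1/P) * sum = 2139.740474 / 97.878291 = 21.861236


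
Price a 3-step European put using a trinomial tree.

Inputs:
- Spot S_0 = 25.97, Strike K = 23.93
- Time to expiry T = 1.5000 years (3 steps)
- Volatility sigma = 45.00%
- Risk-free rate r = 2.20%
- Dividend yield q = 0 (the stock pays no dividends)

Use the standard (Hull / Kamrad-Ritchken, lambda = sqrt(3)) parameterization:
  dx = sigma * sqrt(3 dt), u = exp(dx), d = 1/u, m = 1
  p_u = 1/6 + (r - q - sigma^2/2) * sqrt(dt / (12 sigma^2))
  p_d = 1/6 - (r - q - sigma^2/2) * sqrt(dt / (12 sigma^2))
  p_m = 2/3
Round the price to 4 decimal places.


dt = T/N = 0.500000; dx = sigma*sqrt(3*dt) = 0.551135
u = exp(dx) = 1.735222; d = 1/u = 0.576295
p_u = 0.130718, p_m = 0.666667, p_d = 0.202615
Discount per step: exp(-r*dt) = 0.989060
Stock lattice S(k, j) with j the centered position index:
  k=0: S(0,+0) = 25.9700
  k=1: S(1,-1) = 14.9664; S(1,+0) = 25.9700; S(1,+1) = 45.0637
  k=2: S(2,-2) = 8.6251; S(2,-1) = 14.9664; S(2,+0) = 25.9700; S(2,+1) = 45.0637; S(2,+2) = 78.1955
  k=3: S(3,-3) = 4.9706; S(3,-2) = 8.6251; S(3,-1) = 14.9664; S(3,+0) = 25.9700; S(3,+1) = 45.0637; S(3,+2) = 78.1955; S(3,+3) = 135.6866
Terminal payoffs V(N, j) = max(K - S_T, 0):
  V(3,-3) = 18.959420; V(3,-2) = 15.304942; V(3,-1) = 8.963613; V(3,+0) = 0.000000; V(3,+1) = 0.000000; V(3,+2) = 0.000000; V(3,+3) = 0.000000
Backward induction: V(k, j) = exp(-r*dt) * [p_u * V(k+1, j+1) + p_m * V(k+1, j) + p_d * V(k+1, j-1)]
  V(2,-2) = exp(-r*dt) * [p_u*8.963613 + p_m*15.304942 + p_d*18.959420] = 15.050004
  V(2,-1) = exp(-r*dt) * [p_u*0.000000 + p_m*8.963613 + p_d*15.304942] = 8.977459
  V(2,+0) = exp(-r*dt) * [p_u*0.000000 + p_m*0.000000 + p_d*8.963613] = 1.796296
  V(2,+1) = exp(-r*dt) * [p_u*0.000000 + p_m*0.000000 + p_d*0.000000] = 0.000000
  V(2,+2) = exp(-r*dt) * [p_u*0.000000 + p_m*0.000000 + p_d*0.000000] = 0.000000
  V(1,-1) = exp(-r*dt) * [p_u*1.796296 + p_m*8.977459 + p_d*15.050004] = 9.167739
  V(1,+0) = exp(-r*dt) * [p_u*0.000000 + p_m*1.796296 + p_d*8.977459] = 2.983500
  V(1,+1) = exp(-r*dt) * [p_u*0.000000 + p_m*0.000000 + p_d*1.796296] = 0.359975
  V(0,+0) = exp(-r*dt) * [p_u*0.359975 + p_m*2.983500 + p_d*9.167739] = 3.850984

Answer: Price = V(0,0) = 3.8510


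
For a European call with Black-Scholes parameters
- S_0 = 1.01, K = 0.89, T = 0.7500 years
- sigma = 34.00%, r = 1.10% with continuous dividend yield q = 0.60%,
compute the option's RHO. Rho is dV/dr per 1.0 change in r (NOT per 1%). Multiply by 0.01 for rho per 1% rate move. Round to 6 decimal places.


d1 = 0.5895226709; d2 = 0.2950740337
phi(d1) = 0.3353075787; exp(-qT) = 0.9955101098; exp(-rT) = 0.9917839379
N(d2) = 0.6160313374
Rho = K*T*exp(-rT)*N(d2) = 0.8900 * 0.7500 * 0.9917839379 * 0.6160313374 = 0.407822

Answer: Rho = 0.407822


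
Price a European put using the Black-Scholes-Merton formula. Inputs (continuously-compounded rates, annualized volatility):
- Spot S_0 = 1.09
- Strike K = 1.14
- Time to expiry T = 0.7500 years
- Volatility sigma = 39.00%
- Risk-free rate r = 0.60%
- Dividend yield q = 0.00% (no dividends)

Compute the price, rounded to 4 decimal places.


d1 = (ln(S/K) + (r - q + 0.5*sigma^2) * T) / (sigma * sqrt(T)) = 0.04940618
d2 = d1 - sigma * sqrt(T) = -0.28834372
exp(-rT) = 0.99551011; exp(-qT) = 1.00000000
P = K * exp(-rT) * N(-d2) - S_0 * exp(-qT) * N(-d1)
N(-d1) = 0.48029780; N(-d2) = 0.61345818
P = 1.1400 * 0.99551011 * 0.61345818 - 1.0900 * 1.00000000 * 0.48029780 = 0.1727

Answer: Price = 0.1727


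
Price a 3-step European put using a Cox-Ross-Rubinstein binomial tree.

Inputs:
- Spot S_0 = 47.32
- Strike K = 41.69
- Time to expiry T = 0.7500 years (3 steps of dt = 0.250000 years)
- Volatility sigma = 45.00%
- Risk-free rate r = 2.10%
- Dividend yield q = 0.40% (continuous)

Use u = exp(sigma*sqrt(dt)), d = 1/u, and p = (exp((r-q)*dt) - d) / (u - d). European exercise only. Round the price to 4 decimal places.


Answer: Price = V(0,0) = 4.3911

Derivation:
dt = T/N = 0.250000
u = exp(sigma*sqrt(dt)) = 1.252323; d = 1/u = 0.798516
p = (exp((r-q)*dt) - d) / (u - d) = 0.453371
Discount per step: exp(-r*dt) = 0.994764
Stock lattice S(k, i) with i counting down-moves:
  k=0: S(0,0) = 47.3200
  k=1: S(1,0) = 59.2599; S(1,1) = 37.7858
  k=2: S(2,0) = 74.2125; S(2,1) = 47.3200; S(2,2) = 30.1726
  k=3: S(3,0) = 92.9380; S(3,1) = 59.2599; S(3,2) = 37.7858; S(3,3) = 24.0933
Terminal payoffs V(N, i) = max(K - S_T, 0):
  V(3,0) = 0.000000; V(3,1) = 0.000000; V(3,2) = 3.904213; V(3,3) = 17.596718
Backward induction: V(k, i) = exp(-r*dt) * [p * V(k+1, i) + (1-p) * V(k+1, i+1)].
  V(2,0) = exp(-r*dt) * [p*0.000000 + (1-p)*0.000000] = 0.000000
  V(2,1) = exp(-r*dt) * [p*0.000000 + (1-p)*3.904213] = 2.122980
  V(2,2) = exp(-r*dt) * [p*3.904213 + (1-p)*17.596718] = 11.329294
  V(1,0) = exp(-r*dt) * [p*0.000000 + (1-p)*2.122980] = 1.154405
  V(1,1) = exp(-r*dt) * [p*2.122980 + (1-p)*11.329294] = 7.117948
  V(0,0) = exp(-r*dt) * [p*1.154405 + (1-p)*7.117948] = 4.391135


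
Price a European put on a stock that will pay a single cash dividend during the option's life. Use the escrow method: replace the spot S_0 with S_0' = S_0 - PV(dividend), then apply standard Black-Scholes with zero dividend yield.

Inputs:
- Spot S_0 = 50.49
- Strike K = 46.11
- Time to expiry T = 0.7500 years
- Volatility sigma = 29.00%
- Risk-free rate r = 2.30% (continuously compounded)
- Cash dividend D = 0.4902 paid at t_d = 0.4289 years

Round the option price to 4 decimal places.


Answer: Price = 2.7797

Derivation:
PV(D) = D * exp(-r * t_d) = 0.4902 * 0.99018380 = 0.48538810
S_0' = S_0 - PV(D) = 50.4900 - 0.48538810 = 50.00461190
d1 = (ln(S_0'/K) + (r + sigma^2/2)*T) / (sigma*sqrt(T)) = 0.51711827
d2 = d1 - sigma*sqrt(T) = 0.26597091
exp(-rT) = 0.98289793
N(-d1) = 0.30253680; N(-d2) = 0.39513081
P = K * exp(-rT) * N(-d2) - S_0' * N(-d1) = 46.1100 * 0.98289793 * 0.39513081 - 50.00461190 * 0.30253680 = 2.7797


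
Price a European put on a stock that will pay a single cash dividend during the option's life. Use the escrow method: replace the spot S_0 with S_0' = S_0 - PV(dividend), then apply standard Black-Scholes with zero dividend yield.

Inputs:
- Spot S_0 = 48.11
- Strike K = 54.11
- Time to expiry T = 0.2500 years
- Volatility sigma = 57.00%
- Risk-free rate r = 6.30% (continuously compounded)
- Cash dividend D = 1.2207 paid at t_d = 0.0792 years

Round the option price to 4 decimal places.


PV(D) = D * exp(-r * t_d) = 1.2207 * 0.99502283 = 1.21462437
S_0' = S_0 - PV(D) = 48.1100 - 1.21462437 = 46.89537563
d1 = (ln(S_0'/K) + (r + sigma^2/2)*T) / (sigma*sqrt(T)) = -0.30434190
d2 = d1 - sigma*sqrt(T) = -0.58934190
exp(-rT) = 0.98437338
N(-d1) = 0.61956629; N(-d2) = 0.72218403
P = K * exp(-rT) * N(-d2) - S_0' * N(-d1) = 54.1100 * 0.98437338 * 0.72218403 - 46.89537563 * 0.61956629 = 9.4119

Answer: Price = 9.4119


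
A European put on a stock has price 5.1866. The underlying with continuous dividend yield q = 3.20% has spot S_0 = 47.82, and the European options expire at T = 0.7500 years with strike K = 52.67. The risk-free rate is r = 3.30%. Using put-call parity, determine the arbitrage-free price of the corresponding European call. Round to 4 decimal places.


Put-call parity: C - P = S_0 * exp(-qT) - K * exp(-rT).
S_0 * exp(-qT) = 47.8200 * 0.97628571 = 46.68598264
K * exp(-rT) = 52.6700 * 0.97555377 = 51.38241707
C = P + S*exp(-qT) - K*exp(-rT)
C = 5.1866 + 46.68598264 - 51.38241707 = 0.4902

Answer: Call price = 0.4902


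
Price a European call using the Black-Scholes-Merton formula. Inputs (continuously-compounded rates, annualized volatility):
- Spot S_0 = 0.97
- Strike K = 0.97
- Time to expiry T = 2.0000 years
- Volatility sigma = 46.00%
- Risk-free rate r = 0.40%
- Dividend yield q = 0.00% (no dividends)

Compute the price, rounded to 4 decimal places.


d1 = (ln(S/K) + (r - q + 0.5*sigma^2) * T) / (sigma * sqrt(T)) = 0.33756663
d2 = d1 - sigma * sqrt(T) = -0.31297161
exp(-rT) = 0.99203191; exp(-qT) = 1.00000000
C = S_0 * exp(-qT) * N(d1) - K * exp(-rT) * N(d2)
N(d1) = 0.63215510; N(d2) = 0.37715112
C = 0.9700 * 1.00000000 * 0.63215510 - 0.9700 * 0.99203191 * 0.37715112 = 0.2503

Answer: Price = 0.2503


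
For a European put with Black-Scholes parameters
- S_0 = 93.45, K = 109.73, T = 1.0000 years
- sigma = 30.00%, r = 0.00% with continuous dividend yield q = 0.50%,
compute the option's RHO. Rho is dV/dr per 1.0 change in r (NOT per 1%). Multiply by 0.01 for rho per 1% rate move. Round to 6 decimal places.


d1 = -0.4019875637; d2 = -0.7019875637
phi(d1) = 0.3679767457; exp(-qT) = 0.9950124792; exp(-rT) = 1.0000000000
N(-d2) = 0.7586565404
Rho = -K*T*exp(-rT)*N(-d2) = -109.7300 * 1.0000 * 1.0000000000 * 0.7586565404 = -83.247382

Answer: Rho = -83.247382


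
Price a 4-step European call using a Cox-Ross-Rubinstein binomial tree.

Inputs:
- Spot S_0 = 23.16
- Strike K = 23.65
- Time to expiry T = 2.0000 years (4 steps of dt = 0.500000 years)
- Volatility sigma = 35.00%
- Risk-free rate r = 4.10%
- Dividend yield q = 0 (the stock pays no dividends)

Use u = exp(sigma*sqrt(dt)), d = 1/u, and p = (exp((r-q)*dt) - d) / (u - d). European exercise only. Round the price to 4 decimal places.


dt = T/N = 0.500000
u = exp(sigma*sqrt(dt)) = 1.280803; d = 1/u = 0.780760
p = (exp((r-q)*dt) - d) / (u - d) = 0.479862
Discount per step: exp(-r*dt) = 0.979709
Stock lattice S(k, i) with i counting down-moves:
  k=0: S(0,0) = 23.1600
  k=1: S(1,0) = 29.6634; S(1,1) = 18.0824
  k=2: S(2,0) = 37.9930; S(2,1) = 23.1600; S(2,2) = 14.1180
  k=3: S(3,0) = 48.6615; S(3,1) = 29.6634; S(3,2) = 18.0824; S(3,3) = 11.0228
  k=4: S(4,0) = 62.3258; S(4,1) = 37.9930; S(4,2) = 23.1600; S(4,3) = 14.1180; S(4,4) = 8.6062
Terminal payoffs V(N, i) = max(S_T - K, 0):
  V(4,0) = 38.675842; V(4,1) = 14.342980; V(4,2) = 0.000000; V(4,3) = 0.000000; V(4,4) = 0.000000
Backward induction: V(k, i) = exp(-r*dt) * [p * V(k+1, i) + (1-p) * V(k+1, i+1)].
  V(3,0) = exp(-r*dt) * [p*38.675842 + (1-p)*14.342980] = 25.491419
  V(3,1) = exp(-r*dt) * [p*14.342980 + (1-p)*0.000000] = 6.742987
  V(3,2) = exp(-r*dt) * [p*0.000000 + (1-p)*0.000000] = 0.000000
  V(3,3) = exp(-r*dt) * [p*0.000000 + (1-p)*0.000000] = 0.000000
  V(2,0) = exp(-r*dt) * [p*25.491419 + (1-p)*6.742987] = 15.420262
  V(2,1) = exp(-r*dt) * [p*6.742987 + (1-p)*0.000000] = 3.170044
  V(2,2) = exp(-r*dt) * [p*0.000000 + (1-p)*0.000000] = 0.000000
  V(1,0) = exp(-r*dt) * [p*15.420262 + (1-p)*3.170044] = 8.864848
  V(1,1) = exp(-r*dt) * [p*3.170044 + (1-p)*0.000000] = 1.490316
  V(0,0) = exp(-r*dt) * [p*8.864848 + (1-p)*1.490316] = 4.927024

Answer: Price = V(0,0) = 4.9270


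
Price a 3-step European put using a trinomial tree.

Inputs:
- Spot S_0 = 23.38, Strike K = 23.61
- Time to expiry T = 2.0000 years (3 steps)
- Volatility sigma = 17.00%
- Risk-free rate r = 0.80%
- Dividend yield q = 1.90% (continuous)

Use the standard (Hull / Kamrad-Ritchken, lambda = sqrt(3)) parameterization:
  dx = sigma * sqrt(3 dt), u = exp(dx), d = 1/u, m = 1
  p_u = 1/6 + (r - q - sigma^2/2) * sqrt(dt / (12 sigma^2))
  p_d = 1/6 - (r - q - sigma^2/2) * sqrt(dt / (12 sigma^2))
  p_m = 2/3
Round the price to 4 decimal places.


Answer: Price = V(0,0) = 2.3929

Derivation:
dt = T/N = 0.666667; dx = sigma*sqrt(3*dt) = 0.240416
u = exp(dx) = 1.271778; d = 1/u = 0.786300
p_u = 0.131381, p_m = 0.666667, p_d = 0.201953
Discount per step: exp(-r*dt) = 0.994681
Stock lattice S(k, j) with j the centered position index:
  k=0: S(0,+0) = 23.3800
  k=1: S(1,-1) = 18.3837; S(1,+0) = 23.3800; S(1,+1) = 29.7342
  k=2: S(2,-2) = 14.4551; S(2,-1) = 18.3837; S(2,+0) = 23.3800; S(2,+1) = 29.7342; S(2,+2) = 37.8153
  k=3: S(3,-3) = 11.3661; S(3,-2) = 14.4551; S(3,-1) = 18.3837; S(3,+0) = 23.3800; S(3,+1) = 29.7342; S(3,+2) = 37.8153; S(3,+3) = 48.0927
Terminal payoffs V(N, j) = max(K - S_T, 0):
  V(3,-3) = 12.243936; V(3,-2) = 9.154885; V(3,-1) = 5.226295; V(3,+0) = 0.230000; V(3,+1) = 0.000000; V(3,+2) = 0.000000; V(3,+3) = 0.000000
Backward induction: V(k, j) = exp(-r*dt) * [p_u * V(k+1, j+1) + p_m * V(k+1, j) + p_d * V(k+1, j-1)]
  V(2,-2) = exp(-r*dt) * [p_u*5.226295 + p_m*9.154885 + p_d*12.243936] = 9.213317
  V(2,-1) = exp(-r*dt) * [p_u*0.230000 + p_m*5.226295 + p_d*9.154885] = 5.334740
  V(2,+0) = exp(-r*dt) * [p_u*0.000000 + p_m*0.230000 + p_d*5.226295] = 1.202368
  V(2,+1) = exp(-r*dt) * [p_u*0.000000 + p_m*0.000000 + p_d*0.230000] = 0.046202
  V(2,+2) = exp(-r*dt) * [p_u*0.000000 + p_m*0.000000 + p_d*0.000000] = 0.000000
  V(1,-1) = exp(-r*dt) * [p_u*1.202368 + p_m*5.334740 + p_d*9.213317] = 5.545461
  V(1,+0) = exp(-r*dt) * [p_u*0.046202 + p_m*1.202368 + p_d*5.334740] = 1.874987
  V(1,+1) = exp(-r*dt) * [p_u*0.000000 + p_m*0.046202 + p_d*1.202368] = 0.272167
  V(0,+0) = exp(-r*dt) * [p_u*0.272167 + p_m*1.874987 + p_d*5.545461] = 2.392873


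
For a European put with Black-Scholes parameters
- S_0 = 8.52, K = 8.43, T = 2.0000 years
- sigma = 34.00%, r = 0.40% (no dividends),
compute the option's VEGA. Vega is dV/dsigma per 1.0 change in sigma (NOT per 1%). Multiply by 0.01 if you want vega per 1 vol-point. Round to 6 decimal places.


Answer: Vega = 4.623222

Derivation:
d1 = 0.2791399038; d2 = -0.2016927074
phi(d1) = 0.3836985441; exp(-qT) = 1.0000000000; exp(-rT) = 0.9920319148
Vega = S * exp(-qT) * phi(d1) * sqrt(T) = 8.5200 * 1.0000000000 * 0.3836985441 * 1.4142135624 = 4.623222


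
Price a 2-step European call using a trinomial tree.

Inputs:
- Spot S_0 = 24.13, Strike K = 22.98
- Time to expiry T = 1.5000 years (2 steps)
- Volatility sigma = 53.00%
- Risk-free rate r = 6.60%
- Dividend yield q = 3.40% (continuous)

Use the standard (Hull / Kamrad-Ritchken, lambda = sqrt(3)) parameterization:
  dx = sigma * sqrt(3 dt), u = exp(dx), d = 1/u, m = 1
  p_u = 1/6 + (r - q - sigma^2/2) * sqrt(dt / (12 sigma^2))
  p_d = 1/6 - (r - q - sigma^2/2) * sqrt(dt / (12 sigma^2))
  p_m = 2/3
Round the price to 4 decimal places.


dt = T/N = 0.750000; dx = sigma*sqrt(3*dt) = 0.795000
u = exp(dx) = 2.214441; d = 1/u = 0.451581
p_u = 0.115511, p_m = 0.666667, p_d = 0.217822
Discount per step: exp(-r*dt) = 0.951705
Stock lattice S(k, j) with j the centered position index:
  k=0: S(0,+0) = 24.1300
  k=1: S(1,-1) = 10.8967; S(1,+0) = 24.1300; S(1,+1) = 53.4345
  k=2: S(2,-2) = 4.9207; S(2,-1) = 10.8967; S(2,+0) = 24.1300; S(2,+1) = 53.4345; S(2,+2) = 118.3275
Terminal payoffs V(N, j) = max(S_T - K, 0):
  V(2,-2) = 0.000000; V(2,-1) = 0.000000; V(2,+0) = 1.150000; V(2,+1) = 30.454461; V(2,+2) = 95.347462
Backward induction: V(k, j) = exp(-r*dt) * [p_u * V(k+1, j+1) + p_m * V(k+1, j) + p_d * V(k+1, j-1)]
  V(1,-1) = exp(-r*dt) * [p_u*1.150000 + p_m*0.000000 + p_d*0.000000] = 0.126422
  V(1,+0) = exp(-r*dt) * [p_u*30.454461 + p_m*1.150000 + p_d*0.000000] = 4.077573
  V(1,+1) = exp(-r*dt) * [p_u*95.347462 + p_m*30.454461 + p_d*1.150000] = 30.042621
  V(0,+0) = exp(-r*dt) * [p_u*30.042621 + p_m*4.077573 + p_d*0.126422] = 5.915964

Answer: Price = V(0,0) = 5.9160


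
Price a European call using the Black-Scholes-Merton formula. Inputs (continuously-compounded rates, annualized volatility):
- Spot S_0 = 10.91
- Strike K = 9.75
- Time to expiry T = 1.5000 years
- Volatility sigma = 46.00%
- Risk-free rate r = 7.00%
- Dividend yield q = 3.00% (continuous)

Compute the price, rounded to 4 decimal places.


d1 = (ln(S/K) + (r - q + 0.5*sigma^2) * T) / (sigma * sqrt(T)) = 0.58772225
d2 = d1 - sigma * sqrt(T) = 0.02433961
exp(-rT) = 0.90032452; exp(-qT) = 0.95599748
C = S_0 * exp(-qT) * N(d1) - K * exp(-rT) * N(d2)
N(d1) = 0.72164063; N(d2) = 0.50970914
C = 10.9100 * 0.95599748 * 0.72164063 - 9.7500 * 0.90032452 * 0.50970914 = 3.0524

Answer: Price = 3.0524


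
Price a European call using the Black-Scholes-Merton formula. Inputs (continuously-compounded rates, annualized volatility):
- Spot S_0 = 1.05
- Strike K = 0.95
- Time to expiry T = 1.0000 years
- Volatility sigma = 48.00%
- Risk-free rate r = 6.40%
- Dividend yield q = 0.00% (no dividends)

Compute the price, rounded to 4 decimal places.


Answer: Price = 0.2740

Derivation:
d1 = (ln(S/K) + (r - q + 0.5*sigma^2) * T) / (sigma * sqrt(T)) = 0.58184054
d2 = d1 - sigma * sqrt(T) = 0.10184054
exp(-rT) = 0.93800500; exp(-qT) = 1.00000000
C = S_0 * exp(-qT) * N(d1) - K * exp(-rT) * N(d2)
N(d1) = 0.71966295; N(d2) = 0.54055838
C = 1.0500 * 1.00000000 * 0.71966295 - 0.9500 * 0.93800500 * 0.54055838 = 0.2740


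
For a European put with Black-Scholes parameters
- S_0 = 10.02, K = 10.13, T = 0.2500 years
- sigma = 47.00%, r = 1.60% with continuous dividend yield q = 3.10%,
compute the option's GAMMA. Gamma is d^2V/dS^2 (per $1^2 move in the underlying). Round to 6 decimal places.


Answer: Gamma = 0.167861

Derivation:
d1 = 0.0550820315; d2 = -0.1799179685
phi(d1) = 0.3983375378; exp(-qT) = 0.9922799538; exp(-rT) = 0.9960079893
Gamma = exp(-qT) * phi(d1) / (S * sigma * sqrt(T)) = 0.9922799538 * 0.3983375378 / (10.0200 * 0.4700 * 0.5000000000) = 0.167861


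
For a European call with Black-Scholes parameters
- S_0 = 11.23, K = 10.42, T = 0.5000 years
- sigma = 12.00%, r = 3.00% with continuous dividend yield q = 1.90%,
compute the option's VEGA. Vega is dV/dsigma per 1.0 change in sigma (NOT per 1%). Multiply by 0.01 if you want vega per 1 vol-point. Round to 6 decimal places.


d1 = 0.9894985060; d2 = 0.9046456922
phi(d1) = 0.2445116850; exp(-qT) = 0.9905449824; exp(-rT) = 0.9851119396
Vega = S * exp(-qT) * phi(d1) * sqrt(T) = 11.2300 * 0.9905449824 * 0.2445116850 * 0.7071067812 = 1.923263

Answer: Vega = 1.923263


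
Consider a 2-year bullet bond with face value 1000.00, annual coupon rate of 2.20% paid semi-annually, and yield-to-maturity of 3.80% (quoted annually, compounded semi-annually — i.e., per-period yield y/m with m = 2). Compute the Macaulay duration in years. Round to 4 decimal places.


Answer: Macaulay duration = 1.9670 years

Derivation:
Coupon per period c = face * coupon_rate / m = 11.000000
Periods per year m = 2; per-period yield y/m = 0.019000
Number of cashflows N = 4
Cashflows (t years, CF_t, discount factor 1/(1+y/m)^(m*t), PV):
  t = 0.5000: CF_t = 11.000000, DF = 0.981354, PV = 10.794897
  t = 1.0000: CF_t = 11.000000, DF = 0.963056, PV = 10.593618
  t = 1.5000: CF_t = 11.000000, DF = 0.945099, PV = 10.396092
  t = 2.0000: CF_t = 1011.000000, DF = 0.927477, PV = 937.679496
Price P = sum_t PV_t = 969.464104
Macaulay numerator sum_t t * PV_t:
  t * PV_t at t = 0.5000: 5.397448
  t * PV_t at t = 1.0000: 10.593618
  t * PV_t at t = 1.5000: 15.594139
  t * PV_t at t = 2.0000: 1875.358992
Macaulay duration D = (sum_t t * PV_t) / P = 1906.944198 / 969.464104 = 1.967009


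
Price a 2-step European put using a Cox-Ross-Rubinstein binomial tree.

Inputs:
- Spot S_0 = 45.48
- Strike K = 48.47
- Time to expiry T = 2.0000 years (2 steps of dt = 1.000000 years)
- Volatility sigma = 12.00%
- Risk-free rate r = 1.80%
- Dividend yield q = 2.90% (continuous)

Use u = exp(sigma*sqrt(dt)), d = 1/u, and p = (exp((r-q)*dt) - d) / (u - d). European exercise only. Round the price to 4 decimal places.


Answer: Price = V(0,0) = 5.4641

Derivation:
dt = T/N = 1.000000
u = exp(sigma*sqrt(dt)) = 1.127497; d = 1/u = 0.886920
p = (exp((r-q)*dt) - d) / (u - d) = 0.424563
Discount per step: exp(-r*dt) = 0.982161
Stock lattice S(k, i) with i counting down-moves:
  k=0: S(0,0) = 45.4800
  k=1: S(1,0) = 51.2786; S(1,1) = 40.3371
  k=2: S(2,0) = 57.8164; S(2,1) = 45.4800; S(2,2) = 35.7758
Terminal payoffs V(N, i) = max(K - S_T, 0):
  V(2,0) = 0.000000; V(2,1) = 2.990000; V(2,2) = 12.694165
Backward induction: V(k, i) = exp(-r*dt) * [p * V(k+1, i) + (1-p) * V(k+1, i+1)].
  V(1,0) = exp(-r*dt) * [p*0.000000 + (1-p)*2.990000] = 1.689864
  V(1,1) = exp(-r*dt) * [p*2.990000 + (1-p)*12.694165] = 8.421182
  V(0,0) = exp(-r*dt) * [p*1.689864 + (1-p)*8.421182] = 5.464070


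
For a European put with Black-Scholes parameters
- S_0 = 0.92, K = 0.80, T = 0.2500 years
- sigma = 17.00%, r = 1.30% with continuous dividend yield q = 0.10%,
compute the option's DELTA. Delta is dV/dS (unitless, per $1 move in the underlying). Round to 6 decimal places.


Answer: Delta = -0.042519

Derivation:
d1 = 1.7220522632; d2 = 1.6370522632
phi(d1) = 0.0905665326; exp(-qT) = 0.9997500312; exp(-rT) = 0.9967552755
N(-d1) = 0.0425300257
Delta = -exp(-qT) * N(-d1) = -0.9997500312 * 0.0425300257 = -0.042519


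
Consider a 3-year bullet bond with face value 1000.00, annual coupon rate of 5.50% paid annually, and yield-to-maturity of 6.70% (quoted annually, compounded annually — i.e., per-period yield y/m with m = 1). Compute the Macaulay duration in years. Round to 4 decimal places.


Coupon per period c = face * coupon_rate / m = 55.000000
Periods per year m = 1; per-period yield y/m = 0.067000
Number of cashflows N = 3
Cashflows (t years, CF_t, discount factor 1/(1+y/m)^(m*t), PV):
  t = 1.0000: CF_t = 55.000000, DF = 0.937207, PV = 51.546392
  t = 2.0000: CF_t = 55.000000, DF = 0.878357, PV = 48.309646
  t = 3.0000: CF_t = 1055.000000, DF = 0.823203, PV = 868.478760
Price P = sum_t PV_t = 968.334797
Macaulay numerator sum_t t * PV_t:
  t * PV_t at t = 1.0000: 51.546392
  t * PV_t at t = 2.0000: 96.619291
  t * PV_t at t = 3.0000: 2605.436279
Macaulay duration D = (sum_t t * PV_t) / P = 2753.601962 / 968.334797 = 2.843647

Answer: Macaulay duration = 2.8436 years


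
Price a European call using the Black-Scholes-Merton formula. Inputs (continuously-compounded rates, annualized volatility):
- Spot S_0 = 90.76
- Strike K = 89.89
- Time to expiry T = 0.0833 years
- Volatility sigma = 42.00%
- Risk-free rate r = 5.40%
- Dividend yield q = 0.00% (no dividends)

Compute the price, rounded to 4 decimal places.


d1 = (ln(S/K) + (r - q + 0.5*sigma^2) * T) / (sigma * sqrt(T)) = 0.17717656
d2 = d1 - sigma * sqrt(T) = 0.05595725
exp(-rT) = 0.99551190; exp(-qT) = 1.00000000
C = S_0 * exp(-qT) * N(d1) - K * exp(-rT) * N(d2)
N(d1) = 0.57031515; N(d2) = 0.52231207
C = 90.7600 * 1.00000000 * 0.57031515 - 89.8900 * 0.99551190 * 0.52231207 = 5.0219

Answer: Price = 5.0219


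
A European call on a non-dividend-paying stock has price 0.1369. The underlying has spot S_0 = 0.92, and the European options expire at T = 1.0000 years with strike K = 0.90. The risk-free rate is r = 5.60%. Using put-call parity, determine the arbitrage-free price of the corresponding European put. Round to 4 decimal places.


Answer: Put price = 0.0679

Derivation:
Put-call parity: C - P = S_0 * exp(-qT) - K * exp(-rT).
S_0 * exp(-qT) = 0.9200 * 1.00000000 = 0.92000000
K * exp(-rT) = 0.9000 * 0.94553914 = 0.85098522
P = C - S*exp(-qT) + K*exp(-rT)
P = 0.1369 - 0.92000000 + 0.85098522 = 0.0679


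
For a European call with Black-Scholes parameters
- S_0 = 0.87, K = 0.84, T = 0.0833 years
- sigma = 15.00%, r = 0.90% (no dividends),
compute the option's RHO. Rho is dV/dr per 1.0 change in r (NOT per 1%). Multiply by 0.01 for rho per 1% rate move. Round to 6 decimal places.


d1 = 0.8495247942; d2 = 0.8062321852
phi(d1) = 0.2780971624; exp(-qT) = 1.0000000000; exp(-rT) = 0.9992505810
N(d2) = 0.7899455080
Rho = K*T*exp(-rT)*N(d2) = 0.8400 * 0.0833 * 0.9992505810 * 0.7899455080 = 0.055233

Answer: Rho = 0.055233


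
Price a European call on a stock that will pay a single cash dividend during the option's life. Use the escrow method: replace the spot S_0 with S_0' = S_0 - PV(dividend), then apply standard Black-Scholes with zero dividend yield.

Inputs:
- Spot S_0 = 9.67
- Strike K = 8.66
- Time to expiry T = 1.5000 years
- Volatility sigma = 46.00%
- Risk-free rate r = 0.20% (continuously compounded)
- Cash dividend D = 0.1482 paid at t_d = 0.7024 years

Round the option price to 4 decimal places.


Answer: Price = 2.4872

Derivation:
PV(D) = D * exp(-r * t_d) = 0.1482 * 0.99859619 = 0.14799195
S_0' = S_0 - PV(D) = 9.6700 - 0.14799195 = 9.52200805
d1 = (ln(S_0'/K) + (r + sigma^2/2)*T) / (sigma*sqrt(T)) = 0.45544718
d2 = d1 - sigma*sqrt(T) = -0.10793546
exp(-rT) = 0.99700450
N(d1) = 0.67560622; N(d2) = 0.45702344
C = S_0' * N(d1) - K * exp(-rT) * N(d2) = 9.52200805 * 0.67560622 - 8.6600 * 0.99700450 * 0.45702344 = 2.4872


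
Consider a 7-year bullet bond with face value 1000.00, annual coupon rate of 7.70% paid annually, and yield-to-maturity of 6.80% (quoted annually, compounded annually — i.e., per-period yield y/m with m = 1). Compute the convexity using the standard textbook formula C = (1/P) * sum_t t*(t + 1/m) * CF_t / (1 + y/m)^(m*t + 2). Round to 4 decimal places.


Answer: Convexity = 37.1029

Derivation:
Coupon per period c = face * coupon_rate / m = 77.000000
Periods per year m = 1; per-period yield y/m = 0.068000
Number of cashflows N = 7
Cashflows (t years, CF_t, discount factor 1/(1+y/m)^(m*t), PV):
  t = 1.0000: CF_t = 77.000000, DF = 0.936330, PV = 72.097378
  t = 2.0000: CF_t = 77.000000, DF = 0.876713, PV = 67.506908
  t = 3.0000: CF_t = 77.000000, DF = 0.820892, PV = 63.208716
  t = 4.0000: CF_t = 77.000000, DF = 0.768626, PV = 59.184191
  t = 5.0000: CF_t = 77.000000, DF = 0.719687, PV = 55.415909
  t = 6.0000: CF_t = 77.000000, DF = 0.673864, PV = 51.887555
  t = 7.0000: CF_t = 1077.000000, DF = 0.630959, PV = 679.542986
Price P = sum_t PV_t = 1048.843644
Convexity numerator sum_t t*(t + 1/m) * CF_t / (1+y/m)^(m*t + 2):
  t = 1.0000: term = 126.417432
  t = 2.0000: term = 355.105145
  t = 3.0000: term = 664.990908
  t = 4.0000: term = 1037.751105
  t = 5.0000: term = 1457.515598
  t = 6.0000: term = 1910.600971
  t = 7.0000: term = 33362.797239
Convexity = (1/P) * sum = 38915.178398 / 1048.843644 = 37.102936
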